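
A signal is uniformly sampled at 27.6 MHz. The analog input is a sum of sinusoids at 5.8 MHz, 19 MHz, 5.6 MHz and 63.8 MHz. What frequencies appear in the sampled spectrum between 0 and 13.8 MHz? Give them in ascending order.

fs/2 = 13.8 MHz.
5.8 MHz ≤ fs/2 = 13.8 MHz, passes unchanged.
19 MHz > fs/2 = 13.8 MHz, folds to fs − 19 MHz = 8.6 MHz.
5.6 MHz ≤ fs/2 = 13.8 MHz, passes unchanged.
63.8 MHz mod fs = 8.6 MHz.
8.6 MHz ≤ fs/2 = 13.8 MHz, appears at 8.6 MHz.
Distinct values: {5.6 MHz, 5.8 MHz, 8.6 MHz}.

5.6 MHz, 5.8 MHz, 8.6 MHz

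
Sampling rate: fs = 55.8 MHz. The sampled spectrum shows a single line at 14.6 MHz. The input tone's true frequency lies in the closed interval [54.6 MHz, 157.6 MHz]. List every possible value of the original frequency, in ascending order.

Frequencies that alias to 14.6 MHz are k·fs ± 14.6 MHz for integer k ≥ 0.
k=0: 14.6 MHz.
k=1: 41.2 MHz, 70.4 MHz.
k=2: 97 MHz, 126.2 MHz.
k=3: 152.8 MHz, 182 MHz.
k=4: 208.6 MHz, 237.8 MHz.
Within [54.6 MHz, 157.6 MHz]: 70.4 MHz, 97 MHz, 126.2 MHz, 152.8 MHz.

70.4 MHz, 97 MHz, 126.2 MHz, 152.8 MHz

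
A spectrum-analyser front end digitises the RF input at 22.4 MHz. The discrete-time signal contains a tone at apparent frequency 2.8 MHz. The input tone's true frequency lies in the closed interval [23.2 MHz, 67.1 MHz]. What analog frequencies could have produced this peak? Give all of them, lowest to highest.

25.2 MHz, 42 MHz, 47.6 MHz, 64.4 MHz

Frequencies that alias to 2.8 MHz are k·fs ± 2.8 MHz for integer k ≥ 0.
k=0: 2.8 MHz.
k=1: 19.6 MHz, 25.2 MHz.
k=2: 42 MHz, 47.6 MHz.
k=3: 64.4 MHz, 70 MHz.
k=4: 86.8 MHz, 92.4 MHz.
Within [23.2 MHz, 67.1 MHz]: 25.2 MHz, 42 MHz, 47.6 MHz, 64.4 MHz.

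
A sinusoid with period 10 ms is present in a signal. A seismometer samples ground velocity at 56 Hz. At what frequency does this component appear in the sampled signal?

T = 10 ms → f = 1/T = 100 Hz.
100 Hz mod fs = 44 Hz.
44 Hz > fs/2 = 28 Hz, folds to fs − 44 Hz = 12 Hz.

12 Hz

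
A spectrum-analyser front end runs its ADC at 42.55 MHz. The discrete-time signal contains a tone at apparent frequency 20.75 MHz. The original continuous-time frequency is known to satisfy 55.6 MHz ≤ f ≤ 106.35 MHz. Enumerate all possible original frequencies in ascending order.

Frequencies that alias to 20.75 MHz are k·fs ± 20.75 MHz for integer k ≥ 0.
k=0: 20.75 MHz.
k=1: 21.8 MHz, 63.3 MHz.
k=2: 64.35 MHz, 105.85 MHz.
k=3: 106.9 MHz, 148.4 MHz.
Within [55.6 MHz, 106.35 MHz]: 63.3 MHz, 64.35 MHz, 105.85 MHz.

63.3 MHz, 64.35 MHz, 105.85 MHz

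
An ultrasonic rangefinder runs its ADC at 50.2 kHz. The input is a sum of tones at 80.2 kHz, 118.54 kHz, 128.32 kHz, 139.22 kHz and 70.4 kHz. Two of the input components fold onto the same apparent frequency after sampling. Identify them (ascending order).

70.4 kHz, 80.2 kHz

fs/2 = 25.1 kHz.
80.2 kHz mod fs = 30 kHz.
30 kHz > fs/2 = 25.1 kHz, folds to fs − 30 kHz = 20.2 kHz.
118.54 kHz mod fs = 18.14 kHz.
18.14 kHz ≤ fs/2 = 25.1 kHz, appears at 18.14 kHz.
128.32 kHz mod fs = 27.92 kHz.
27.92 kHz > fs/2 = 25.1 kHz, folds to fs − 27.92 kHz = 22.28 kHz.
139.22 kHz mod fs = 38.82 kHz.
38.82 kHz > fs/2 = 25.1 kHz, folds to fs − 38.82 kHz = 11.38 kHz.
70.4 kHz mod fs = 20.2 kHz.
20.2 kHz ≤ fs/2 = 25.1 kHz, appears at 20.2 kHz.
70.4 kHz and 80.2 kHz both map to 20.2 kHz.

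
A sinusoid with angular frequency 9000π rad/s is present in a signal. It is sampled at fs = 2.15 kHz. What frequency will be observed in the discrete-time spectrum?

0.2 kHz

ω = 9000π rad/s → f = ω/(2π) = 4500 Hz = 4.5 kHz.
4.5 kHz mod fs = 0.2 kHz.
0.2 kHz ≤ fs/2 = 1.075 kHz, appears at 0.2 kHz.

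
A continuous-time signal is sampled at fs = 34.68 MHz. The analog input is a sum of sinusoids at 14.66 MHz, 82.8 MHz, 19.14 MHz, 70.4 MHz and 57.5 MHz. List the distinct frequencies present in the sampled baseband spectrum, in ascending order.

fs/2 = 17.34 MHz.
14.66 MHz ≤ fs/2 = 17.34 MHz, passes unchanged.
82.8 MHz mod fs = 13.44 MHz.
13.44 MHz ≤ fs/2 = 17.34 MHz, appears at 13.44 MHz.
19.14 MHz > fs/2 = 17.34 MHz, folds to fs − 19.14 MHz = 15.54 MHz.
70.4 MHz mod fs = 1.04 MHz.
1.04 MHz ≤ fs/2 = 17.34 MHz, appears at 1.04 MHz.
57.5 MHz mod fs = 22.82 MHz.
22.82 MHz > fs/2 = 17.34 MHz, folds to fs − 22.82 MHz = 11.86 MHz.
Distinct values: {1.04 MHz, 11.86 MHz, 13.44 MHz, 14.66 MHz, 15.54 MHz}.

1.04 MHz, 11.86 MHz, 13.44 MHz, 14.66 MHz, 15.54 MHz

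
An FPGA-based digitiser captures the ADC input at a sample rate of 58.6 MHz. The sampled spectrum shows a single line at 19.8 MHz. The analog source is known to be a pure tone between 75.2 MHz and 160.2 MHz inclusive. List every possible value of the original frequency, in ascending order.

Frequencies that alias to 19.8 MHz are k·fs ± 19.8 MHz for integer k ≥ 0.
k=0: 19.8 MHz.
k=1: 38.8 MHz, 78.4 MHz.
k=2: 97.4 MHz, 137 MHz.
k=3: 156 MHz, 195.6 MHz.
k=4: 214.6 MHz, 254.2 MHz.
Within [75.2 MHz, 160.2 MHz]: 78.4 MHz, 97.4 MHz, 137 MHz, 156 MHz.

78.4 MHz, 97.4 MHz, 137 MHz, 156 MHz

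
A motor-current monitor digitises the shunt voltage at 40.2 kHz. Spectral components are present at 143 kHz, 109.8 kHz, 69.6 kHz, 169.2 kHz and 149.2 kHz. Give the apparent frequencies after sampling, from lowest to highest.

8.4 kHz, 10.8 kHz, 11.6 kHz, 17.8 kHz

fs/2 = 20.1 kHz.
143 kHz mod fs = 22.4 kHz.
22.4 kHz > fs/2 = 20.1 kHz, folds to fs − 22.4 kHz = 17.8 kHz.
109.8 kHz mod fs = 29.4 kHz.
29.4 kHz > fs/2 = 20.1 kHz, folds to fs − 29.4 kHz = 10.8 kHz.
69.6 kHz mod fs = 29.4 kHz.
29.4 kHz > fs/2 = 20.1 kHz, folds to fs − 29.4 kHz = 10.8 kHz.
169.2 kHz mod fs = 8.4 kHz.
8.4 kHz ≤ fs/2 = 20.1 kHz, appears at 8.4 kHz.
149.2 kHz mod fs = 28.6 kHz.
28.6 kHz > fs/2 = 20.1 kHz, folds to fs − 28.6 kHz = 11.6 kHz.
Distinct values: {8.4 kHz, 10.8 kHz, 11.6 kHz, 17.8 kHz}.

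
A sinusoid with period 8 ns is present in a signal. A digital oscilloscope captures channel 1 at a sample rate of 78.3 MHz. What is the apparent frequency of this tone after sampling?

T = 8 ns → f = 1/T = 125 MHz.
125 MHz mod fs = 46.7 MHz.
46.7 MHz > fs/2 = 39.15 MHz, folds to fs − 46.7 MHz = 31.6 MHz.

31.6 MHz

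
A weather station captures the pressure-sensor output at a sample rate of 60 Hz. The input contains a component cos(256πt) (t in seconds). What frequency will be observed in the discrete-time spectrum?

ω = 256π rad/s → f = ω/(2π) = 128 Hz.
128 Hz mod fs = 8 Hz.
8 Hz ≤ fs/2 = 30 Hz, appears at 8 Hz.

8 Hz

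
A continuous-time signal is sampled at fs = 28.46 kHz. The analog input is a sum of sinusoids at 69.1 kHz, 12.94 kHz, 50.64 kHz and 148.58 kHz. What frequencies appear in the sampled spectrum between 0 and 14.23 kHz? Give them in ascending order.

6.28 kHz, 12.18 kHz, 12.94 kHz

fs/2 = 14.23 kHz.
69.1 kHz mod fs = 12.18 kHz.
12.18 kHz ≤ fs/2 = 14.23 kHz, appears at 12.18 kHz.
12.94 kHz ≤ fs/2 = 14.23 kHz, passes unchanged.
50.64 kHz mod fs = 22.18 kHz.
22.18 kHz > fs/2 = 14.23 kHz, folds to fs − 22.18 kHz = 6.28 kHz.
148.58 kHz mod fs = 6.28 kHz.
6.28 kHz ≤ fs/2 = 14.23 kHz, appears at 6.28 kHz.
Distinct values: {6.28 kHz, 12.18 kHz, 12.94 kHz}.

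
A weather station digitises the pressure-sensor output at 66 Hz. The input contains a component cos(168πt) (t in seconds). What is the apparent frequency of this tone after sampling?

18 Hz

ω = 168π rad/s → f = ω/(2π) = 84 Hz.
84 Hz mod fs = 18 Hz.
18 Hz ≤ fs/2 = 33 Hz, appears at 18 Hz.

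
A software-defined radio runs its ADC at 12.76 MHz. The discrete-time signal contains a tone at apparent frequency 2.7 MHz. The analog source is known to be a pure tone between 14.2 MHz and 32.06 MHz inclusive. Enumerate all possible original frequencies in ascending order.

15.46 MHz, 22.82 MHz, 28.22 MHz

Frequencies that alias to 2.7 MHz are k·fs ± 2.7 MHz for integer k ≥ 0.
k=0: 2.7 MHz.
k=1: 10.06 MHz, 15.46 MHz.
k=2: 22.82 MHz, 28.22 MHz.
k=3: 35.58 MHz, 40.98 MHz.
Within [14.2 MHz, 32.06 MHz]: 15.46 MHz, 22.82 MHz, 28.22 MHz.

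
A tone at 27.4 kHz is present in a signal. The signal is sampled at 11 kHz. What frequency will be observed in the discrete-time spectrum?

5.4 kHz

27.4 kHz mod fs = 5.4 kHz.
5.4 kHz ≤ fs/2 = 5.5 kHz, appears at 5.4 kHz.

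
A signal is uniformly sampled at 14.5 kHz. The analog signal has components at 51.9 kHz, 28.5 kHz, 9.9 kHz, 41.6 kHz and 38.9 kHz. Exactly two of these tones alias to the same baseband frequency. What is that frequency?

4.6 kHz

fs/2 = 7.25 kHz.
51.9 kHz mod fs = 8.4 kHz.
8.4 kHz > fs/2 = 7.25 kHz, folds to fs − 8.4 kHz = 6.1 kHz.
28.5 kHz mod fs = 14 kHz.
14 kHz > fs/2 = 7.25 kHz, folds to fs − 14 kHz = 0.5 kHz.
9.9 kHz > fs/2 = 7.25 kHz, folds to fs − 9.9 kHz = 4.6 kHz.
41.6 kHz mod fs = 12.6 kHz.
12.6 kHz > fs/2 = 7.25 kHz, folds to fs − 12.6 kHz = 1.9 kHz.
38.9 kHz mod fs = 9.9 kHz.
9.9 kHz > fs/2 = 7.25 kHz, folds to fs − 9.9 kHz = 4.6 kHz.
9.9 kHz and 38.9 kHz both map to 4.6 kHz.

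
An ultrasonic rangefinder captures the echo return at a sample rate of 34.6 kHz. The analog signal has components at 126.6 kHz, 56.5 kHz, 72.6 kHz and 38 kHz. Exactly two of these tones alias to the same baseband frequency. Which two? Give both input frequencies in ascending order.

38 kHz, 72.6 kHz

fs/2 = 17.3 kHz.
126.6 kHz mod fs = 22.8 kHz.
22.8 kHz > fs/2 = 17.3 kHz, folds to fs − 22.8 kHz = 11.8 kHz.
56.5 kHz mod fs = 21.9 kHz.
21.9 kHz > fs/2 = 17.3 kHz, folds to fs − 21.9 kHz = 12.7 kHz.
72.6 kHz mod fs = 3.4 kHz.
3.4 kHz ≤ fs/2 = 17.3 kHz, appears at 3.4 kHz.
38 kHz mod fs = 3.4 kHz.
3.4 kHz ≤ fs/2 = 17.3 kHz, appears at 3.4 kHz.
38 kHz and 72.6 kHz both map to 3.4 kHz.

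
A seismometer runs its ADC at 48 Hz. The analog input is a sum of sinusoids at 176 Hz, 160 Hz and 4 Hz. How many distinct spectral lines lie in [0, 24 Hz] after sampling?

fs/2 = 24 Hz.
176 Hz mod fs = 32 Hz.
32 Hz > fs/2 = 24 Hz, folds to fs − 32 Hz = 16 Hz.
160 Hz mod fs = 16 Hz.
16 Hz ≤ fs/2 = 24 Hz, appears at 16 Hz.
4 Hz ≤ fs/2 = 24 Hz, passes unchanged.
Distinct values: {4 Hz, 16 Hz} → 2.

2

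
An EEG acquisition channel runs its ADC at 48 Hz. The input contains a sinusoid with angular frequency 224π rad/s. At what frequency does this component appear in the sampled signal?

ω = 224π rad/s → f = ω/(2π) = 112 Hz.
112 Hz mod fs = 16 Hz.
16 Hz ≤ fs/2 = 24 Hz, appears at 16 Hz.

16 Hz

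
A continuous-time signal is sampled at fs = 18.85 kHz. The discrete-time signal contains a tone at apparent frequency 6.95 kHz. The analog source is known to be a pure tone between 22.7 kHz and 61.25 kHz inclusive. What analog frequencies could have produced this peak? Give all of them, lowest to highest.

25.8 kHz, 30.75 kHz, 44.65 kHz, 49.6 kHz

Frequencies that alias to 6.95 kHz are k·fs ± 6.95 kHz for integer k ≥ 0.
k=0: 6.95 kHz.
k=1: 11.9 kHz, 25.8 kHz.
k=2: 30.75 kHz, 44.65 kHz.
k=3: 49.6 kHz, 63.5 kHz.
k=4: 68.45 kHz, 82.35 kHz.
Within [22.7 kHz, 61.25 kHz]: 25.8 kHz, 30.75 kHz, 44.65 kHz, 49.6 kHz.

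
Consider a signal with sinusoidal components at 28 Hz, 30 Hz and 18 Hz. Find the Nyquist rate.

60 Hz

Highest-frequency component: 30 Hz.
Nyquist rate = 2 × 30 Hz = 60 Hz.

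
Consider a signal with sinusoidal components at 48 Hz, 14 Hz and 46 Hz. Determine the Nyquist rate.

Highest-frequency component: 48 Hz.
Nyquist rate = 2 × 48 Hz = 96 Hz.

96 Hz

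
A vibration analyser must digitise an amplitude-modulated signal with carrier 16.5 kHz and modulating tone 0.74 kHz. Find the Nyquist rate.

AM sidebands sit at fc ± fm = 15.76 kHz and 17.24 kHz.
Highest-frequency component: 17.24 kHz.
Nyquist rate = 2 × 17.24 kHz = 34.48 kHz.

34.48 kHz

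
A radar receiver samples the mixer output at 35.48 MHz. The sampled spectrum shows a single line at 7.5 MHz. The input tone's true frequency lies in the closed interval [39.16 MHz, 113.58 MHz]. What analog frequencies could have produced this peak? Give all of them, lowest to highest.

42.98 MHz, 63.46 MHz, 78.46 MHz, 98.94 MHz

Frequencies that alias to 7.5 MHz are k·fs ± 7.5 MHz for integer k ≥ 0.
k=0: 7.5 MHz.
k=1: 27.98 MHz, 42.98 MHz.
k=2: 63.46 MHz, 78.46 MHz.
k=3: 98.94 MHz, 113.94 MHz.
k=4: 134.42 MHz, 149.42 MHz.
Within [39.16 MHz, 113.58 MHz]: 42.98 MHz, 63.46 MHz, 78.46 MHz, 98.94 MHz.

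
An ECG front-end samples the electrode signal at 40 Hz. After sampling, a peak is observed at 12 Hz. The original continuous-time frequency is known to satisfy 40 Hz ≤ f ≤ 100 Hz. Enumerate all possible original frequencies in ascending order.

Frequencies that alias to 12 Hz are k·fs ± 12 Hz for integer k ≥ 0.
k=0: 12 Hz.
k=1: 28 Hz, 52 Hz.
k=2: 68 Hz, 92 Hz.
k=3: 108 Hz, 132 Hz.
Within [40 Hz, 100 Hz]: 52 Hz, 68 Hz, 92 Hz.

52 Hz, 68 Hz, 92 Hz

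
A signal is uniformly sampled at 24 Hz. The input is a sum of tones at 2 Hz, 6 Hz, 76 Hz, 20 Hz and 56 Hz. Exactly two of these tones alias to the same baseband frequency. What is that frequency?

4 Hz

fs/2 = 12 Hz.
2 Hz ≤ fs/2 = 12 Hz, passes unchanged.
6 Hz ≤ fs/2 = 12 Hz, passes unchanged.
76 Hz mod fs = 4 Hz.
4 Hz ≤ fs/2 = 12 Hz, appears at 4 Hz.
20 Hz > fs/2 = 12 Hz, folds to fs − 20 Hz = 4 Hz.
56 Hz mod fs = 8 Hz.
8 Hz ≤ fs/2 = 12 Hz, appears at 8 Hz.
20 Hz and 76 Hz both map to 4 Hz.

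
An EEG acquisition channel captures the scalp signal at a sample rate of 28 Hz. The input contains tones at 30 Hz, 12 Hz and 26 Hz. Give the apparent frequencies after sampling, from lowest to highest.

2 Hz, 12 Hz

fs/2 = 14 Hz.
30 Hz mod fs = 2 Hz.
2 Hz ≤ fs/2 = 14 Hz, appears at 2 Hz.
12 Hz ≤ fs/2 = 14 Hz, passes unchanged.
26 Hz > fs/2 = 14 Hz, folds to fs − 26 Hz = 2 Hz.
Distinct values: {2 Hz, 12 Hz}.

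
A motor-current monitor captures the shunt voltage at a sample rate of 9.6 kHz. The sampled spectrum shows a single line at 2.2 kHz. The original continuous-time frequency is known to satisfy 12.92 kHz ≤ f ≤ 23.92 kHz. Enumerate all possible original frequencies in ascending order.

17 kHz, 21.4 kHz

Frequencies that alias to 2.2 kHz are k·fs ± 2.2 kHz for integer k ≥ 0.
k=0: 2.2 kHz.
k=1: 7.4 kHz, 11.8 kHz.
k=2: 17 kHz, 21.4 kHz.
k=3: 26.6 kHz, 31 kHz.
Within [12.92 kHz, 23.92 kHz]: 17 kHz, 21.4 kHz.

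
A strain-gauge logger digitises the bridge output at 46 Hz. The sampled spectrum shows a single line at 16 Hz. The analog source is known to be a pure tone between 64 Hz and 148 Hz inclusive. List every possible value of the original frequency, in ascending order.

76 Hz, 108 Hz, 122 Hz

Frequencies that alias to 16 Hz are k·fs ± 16 Hz for integer k ≥ 0.
k=0: 16 Hz.
k=1: 30 Hz, 62 Hz.
k=2: 76 Hz, 108 Hz.
k=3: 122 Hz, 154 Hz.
k=4: 168 Hz, 200 Hz.
Within [64 Hz, 148 Hz]: 76 Hz, 108 Hz, 122 Hz.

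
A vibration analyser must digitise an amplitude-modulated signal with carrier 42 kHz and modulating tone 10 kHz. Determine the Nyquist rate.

AM sidebands sit at fc ± fm = 32 kHz and 52 kHz.
Highest-frequency component: 52 kHz.
Nyquist rate = 2 × 52 kHz = 104 kHz.

104 kHz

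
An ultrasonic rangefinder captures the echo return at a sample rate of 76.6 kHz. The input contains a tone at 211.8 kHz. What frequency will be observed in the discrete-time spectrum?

18 kHz

211.8 kHz mod fs = 58.6 kHz.
58.6 kHz > fs/2 = 38.3 kHz, folds to fs − 58.6 kHz = 18 kHz.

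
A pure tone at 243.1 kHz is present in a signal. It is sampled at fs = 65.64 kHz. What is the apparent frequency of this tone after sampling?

243.1 kHz mod fs = 46.18 kHz.
46.18 kHz > fs/2 = 32.82 kHz, folds to fs − 46.18 kHz = 19.46 kHz.

19.46 kHz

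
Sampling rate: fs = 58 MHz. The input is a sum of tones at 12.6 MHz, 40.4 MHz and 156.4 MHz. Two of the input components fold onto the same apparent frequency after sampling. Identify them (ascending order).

fs/2 = 29 MHz.
12.6 MHz ≤ fs/2 = 29 MHz, passes unchanged.
40.4 MHz > fs/2 = 29 MHz, folds to fs − 40.4 MHz = 17.6 MHz.
156.4 MHz mod fs = 40.4 MHz.
40.4 MHz > fs/2 = 29 MHz, folds to fs − 40.4 MHz = 17.6 MHz.
40.4 MHz and 156.4 MHz both map to 17.6 MHz.

40.4 MHz, 156.4 MHz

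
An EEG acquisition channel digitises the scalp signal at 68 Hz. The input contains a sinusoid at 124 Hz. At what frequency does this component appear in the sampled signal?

124 Hz mod fs = 56 Hz.
56 Hz > fs/2 = 34 Hz, folds to fs − 56 Hz = 12 Hz.

12 Hz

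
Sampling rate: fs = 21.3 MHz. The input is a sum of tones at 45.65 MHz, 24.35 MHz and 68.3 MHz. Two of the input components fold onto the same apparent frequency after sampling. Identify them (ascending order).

fs/2 = 10.65 MHz.
45.65 MHz mod fs = 3.05 MHz.
3.05 MHz ≤ fs/2 = 10.65 MHz, appears at 3.05 MHz.
24.35 MHz mod fs = 3.05 MHz.
3.05 MHz ≤ fs/2 = 10.65 MHz, appears at 3.05 MHz.
68.3 MHz mod fs = 4.4 MHz.
4.4 MHz ≤ fs/2 = 10.65 MHz, appears at 4.4 MHz.
24.35 MHz and 45.65 MHz both map to 3.05 MHz.

24.35 MHz, 45.65 MHz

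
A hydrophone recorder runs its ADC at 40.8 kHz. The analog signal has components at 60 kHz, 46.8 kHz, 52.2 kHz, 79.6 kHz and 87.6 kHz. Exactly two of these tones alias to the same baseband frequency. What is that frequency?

fs/2 = 20.4 kHz.
60 kHz mod fs = 19.2 kHz.
19.2 kHz ≤ fs/2 = 20.4 kHz, appears at 19.2 kHz.
46.8 kHz mod fs = 6 kHz.
6 kHz ≤ fs/2 = 20.4 kHz, appears at 6 kHz.
52.2 kHz mod fs = 11.4 kHz.
11.4 kHz ≤ fs/2 = 20.4 kHz, appears at 11.4 kHz.
79.6 kHz mod fs = 38.8 kHz.
38.8 kHz > fs/2 = 20.4 kHz, folds to fs − 38.8 kHz = 2 kHz.
87.6 kHz mod fs = 6 kHz.
6 kHz ≤ fs/2 = 20.4 kHz, appears at 6 kHz.
46.8 kHz and 87.6 kHz both map to 6 kHz.

6 kHz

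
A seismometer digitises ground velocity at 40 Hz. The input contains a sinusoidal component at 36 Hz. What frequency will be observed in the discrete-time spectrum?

4 Hz

36 Hz > fs/2 = 20 Hz, folds to fs − 36 Hz = 4 Hz.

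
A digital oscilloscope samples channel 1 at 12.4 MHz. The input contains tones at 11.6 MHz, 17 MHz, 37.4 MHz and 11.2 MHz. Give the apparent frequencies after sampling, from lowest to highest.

fs/2 = 6.2 MHz.
11.6 MHz > fs/2 = 6.2 MHz, folds to fs − 11.6 MHz = 0.8 MHz.
17 MHz mod fs = 4.6 MHz.
4.6 MHz ≤ fs/2 = 6.2 MHz, appears at 4.6 MHz.
37.4 MHz mod fs = 0.2 MHz.
0.2 MHz ≤ fs/2 = 6.2 MHz, appears at 0.2 MHz.
11.2 MHz > fs/2 = 6.2 MHz, folds to fs − 11.2 MHz = 1.2 MHz.
Distinct values: {0.2 MHz, 0.8 MHz, 1.2 MHz, 4.6 MHz}.

0.2 MHz, 0.8 MHz, 1.2 MHz, 4.6 MHz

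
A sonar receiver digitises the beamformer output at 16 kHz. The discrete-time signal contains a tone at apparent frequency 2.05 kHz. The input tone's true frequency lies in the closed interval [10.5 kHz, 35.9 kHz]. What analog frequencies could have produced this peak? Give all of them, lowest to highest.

13.95 kHz, 18.05 kHz, 29.95 kHz, 34.05 kHz

Frequencies that alias to 2.05 kHz are k·fs ± 2.05 kHz for integer k ≥ 0.
k=0: 2.05 kHz.
k=1: 13.95 kHz, 18.05 kHz.
k=2: 29.95 kHz, 34.05 kHz.
k=3: 45.95 kHz, 50.05 kHz.
Within [10.5 kHz, 35.9 kHz]: 13.95 kHz, 18.05 kHz, 29.95 kHz, 34.05 kHz.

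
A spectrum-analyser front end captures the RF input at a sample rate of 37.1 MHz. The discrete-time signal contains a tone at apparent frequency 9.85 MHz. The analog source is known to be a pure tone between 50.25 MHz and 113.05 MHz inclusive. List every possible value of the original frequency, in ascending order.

64.35 MHz, 84.05 MHz, 101.45 MHz

Frequencies that alias to 9.85 MHz are k·fs ± 9.85 MHz for integer k ≥ 0.
k=0: 9.85 MHz.
k=1: 27.25 MHz, 46.95 MHz.
k=2: 64.35 MHz, 84.05 MHz.
k=3: 101.45 MHz, 121.15 MHz.
k=4: 138.55 MHz, 158.25 MHz.
Within [50.25 MHz, 113.05 MHz]: 64.35 MHz, 84.05 MHz, 101.45 MHz.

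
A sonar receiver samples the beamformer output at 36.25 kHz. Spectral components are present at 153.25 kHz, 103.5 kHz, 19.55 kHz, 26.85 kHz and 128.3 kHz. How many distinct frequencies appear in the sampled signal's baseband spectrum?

4

fs/2 = 18.125 kHz.
153.25 kHz mod fs = 8.25 kHz.
8.25 kHz ≤ fs/2 = 18.125 kHz, appears at 8.25 kHz.
103.5 kHz mod fs = 31 kHz.
31 kHz > fs/2 = 18.125 kHz, folds to fs − 31 kHz = 5.25 kHz.
19.55 kHz > fs/2 = 18.125 kHz, folds to fs − 19.55 kHz = 16.7 kHz.
26.85 kHz > fs/2 = 18.125 kHz, folds to fs − 26.85 kHz = 9.4 kHz.
128.3 kHz mod fs = 19.55 kHz.
19.55 kHz > fs/2 = 18.125 kHz, folds to fs − 19.55 kHz = 16.7 kHz.
Distinct values: {5.25 kHz, 8.25 kHz, 9.4 kHz, 16.7 kHz} → 4.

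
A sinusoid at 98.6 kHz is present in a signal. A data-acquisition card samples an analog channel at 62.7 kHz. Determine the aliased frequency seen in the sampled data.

98.6 kHz mod fs = 35.9 kHz.
35.9 kHz > fs/2 = 31.35 kHz, folds to fs − 35.9 kHz = 26.8 kHz.

26.8 kHz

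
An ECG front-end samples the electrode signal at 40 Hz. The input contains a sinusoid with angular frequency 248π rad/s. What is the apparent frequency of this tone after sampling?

ω = 248π rad/s → f = ω/(2π) = 124 Hz.
124 Hz mod fs = 4 Hz.
4 Hz ≤ fs/2 = 20 Hz, appears at 4 Hz.

4 Hz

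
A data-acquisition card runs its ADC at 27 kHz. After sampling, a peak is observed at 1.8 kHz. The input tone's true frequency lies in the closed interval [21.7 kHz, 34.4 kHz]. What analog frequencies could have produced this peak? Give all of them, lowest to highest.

25.2 kHz, 28.8 kHz

Frequencies that alias to 1.8 kHz are k·fs ± 1.8 kHz for integer k ≥ 0.
k=0: 1.8 kHz.
k=1: 25.2 kHz, 28.8 kHz.
k=2: 52.2 kHz, 55.8 kHz.
Within [21.7 kHz, 34.4 kHz]: 25.2 kHz, 28.8 kHz.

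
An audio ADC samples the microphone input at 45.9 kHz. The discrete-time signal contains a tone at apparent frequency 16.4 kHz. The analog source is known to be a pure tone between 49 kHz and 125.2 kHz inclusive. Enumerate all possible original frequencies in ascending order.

62.3 kHz, 75.4 kHz, 108.2 kHz, 121.3 kHz

Frequencies that alias to 16.4 kHz are k·fs ± 16.4 kHz for integer k ≥ 0.
k=0: 16.4 kHz.
k=1: 29.5 kHz, 62.3 kHz.
k=2: 75.4 kHz, 108.2 kHz.
k=3: 121.3 kHz, 154.1 kHz.
k=4: 167.2 kHz, 200 kHz.
Within [49 kHz, 125.2 kHz]: 62.3 kHz, 75.4 kHz, 108.2 kHz, 121.3 kHz.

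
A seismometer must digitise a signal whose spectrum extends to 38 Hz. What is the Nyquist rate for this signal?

Nyquist rate = 2 × 38 Hz = 76 Hz.

76 Hz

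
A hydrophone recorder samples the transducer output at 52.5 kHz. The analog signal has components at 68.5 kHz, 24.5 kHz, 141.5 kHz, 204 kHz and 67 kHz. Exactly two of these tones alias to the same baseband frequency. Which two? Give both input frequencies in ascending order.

68.5 kHz, 141.5 kHz

fs/2 = 26.25 kHz.
68.5 kHz mod fs = 16 kHz.
16 kHz ≤ fs/2 = 26.25 kHz, appears at 16 kHz.
24.5 kHz ≤ fs/2 = 26.25 kHz, passes unchanged.
141.5 kHz mod fs = 36.5 kHz.
36.5 kHz > fs/2 = 26.25 kHz, folds to fs − 36.5 kHz = 16 kHz.
204 kHz mod fs = 46.5 kHz.
46.5 kHz > fs/2 = 26.25 kHz, folds to fs − 46.5 kHz = 6 kHz.
67 kHz mod fs = 14.5 kHz.
14.5 kHz ≤ fs/2 = 26.25 kHz, appears at 14.5 kHz.
68.5 kHz and 141.5 kHz both map to 16 kHz.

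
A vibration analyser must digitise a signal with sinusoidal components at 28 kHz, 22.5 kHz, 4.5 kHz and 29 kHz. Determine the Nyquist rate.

Highest-frequency component: 29 kHz.
Nyquist rate = 2 × 29 kHz = 58 kHz.

58 kHz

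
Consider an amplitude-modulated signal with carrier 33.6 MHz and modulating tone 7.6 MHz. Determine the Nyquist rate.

82.4 MHz

AM sidebands sit at fc ± fm = 26 MHz and 41.2 MHz.
Highest-frequency component: 41.2 MHz.
Nyquist rate = 2 × 41.2 MHz = 82.4 MHz.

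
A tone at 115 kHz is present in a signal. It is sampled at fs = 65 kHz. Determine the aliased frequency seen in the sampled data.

15 kHz

115 kHz mod fs = 50 kHz.
50 kHz > fs/2 = 32.5 kHz, folds to fs − 50 kHz = 15 kHz.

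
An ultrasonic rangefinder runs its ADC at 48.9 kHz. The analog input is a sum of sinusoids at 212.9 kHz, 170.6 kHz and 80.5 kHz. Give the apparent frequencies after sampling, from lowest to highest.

17.3 kHz, 23.9 kHz

fs/2 = 24.45 kHz.
212.9 kHz mod fs = 17.3 kHz.
17.3 kHz ≤ fs/2 = 24.45 kHz, appears at 17.3 kHz.
170.6 kHz mod fs = 23.9 kHz.
23.9 kHz ≤ fs/2 = 24.45 kHz, appears at 23.9 kHz.
80.5 kHz mod fs = 31.6 kHz.
31.6 kHz > fs/2 = 24.45 kHz, folds to fs − 31.6 kHz = 17.3 kHz.
Distinct values: {17.3 kHz, 23.9 kHz}.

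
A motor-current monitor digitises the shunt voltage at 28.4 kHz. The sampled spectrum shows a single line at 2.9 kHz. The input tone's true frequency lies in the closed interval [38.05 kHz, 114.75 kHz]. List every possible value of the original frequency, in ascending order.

Frequencies that alias to 2.9 kHz are k·fs ± 2.9 kHz for integer k ≥ 0.
k=0: 2.9 kHz.
k=1: 25.5 kHz, 31.3 kHz.
k=2: 53.9 kHz, 59.7 kHz.
k=3: 82.3 kHz, 88.1 kHz.
k=4: 110.7 kHz, 116.5 kHz.
k=5: 139.1 kHz, 144.9 kHz.
Within [38.05 kHz, 114.75 kHz]: 53.9 kHz, 59.7 kHz, 82.3 kHz, 88.1 kHz, 110.7 kHz.

53.9 kHz, 59.7 kHz, 82.3 kHz, 88.1 kHz, 110.7 kHz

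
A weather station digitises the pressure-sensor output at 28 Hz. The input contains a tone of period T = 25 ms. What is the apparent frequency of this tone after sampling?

12 Hz

T = 25 ms → f = 1/T = 40 Hz.
40 Hz mod fs = 12 Hz.
12 Hz ≤ fs/2 = 14 Hz, appears at 12 Hz.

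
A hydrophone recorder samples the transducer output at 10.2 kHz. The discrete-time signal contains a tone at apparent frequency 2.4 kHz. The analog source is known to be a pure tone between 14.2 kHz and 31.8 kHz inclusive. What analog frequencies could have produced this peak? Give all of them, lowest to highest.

Frequencies that alias to 2.4 kHz are k·fs ± 2.4 kHz for integer k ≥ 0.
k=0: 2.4 kHz.
k=1: 7.8 kHz, 12.6 kHz.
k=2: 18 kHz, 22.8 kHz.
k=3: 28.2 kHz, 33 kHz.
k=4: 38.4 kHz, 43.2 kHz.
Within [14.2 kHz, 31.8 kHz]: 18 kHz, 22.8 kHz, 28.2 kHz.

18 kHz, 22.8 kHz, 28.2 kHz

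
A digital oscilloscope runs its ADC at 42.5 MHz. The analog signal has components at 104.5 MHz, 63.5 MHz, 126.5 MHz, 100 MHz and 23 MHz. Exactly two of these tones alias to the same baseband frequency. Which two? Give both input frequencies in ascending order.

23 MHz, 104.5 MHz

fs/2 = 21.25 MHz.
104.5 MHz mod fs = 19.5 MHz.
19.5 MHz ≤ fs/2 = 21.25 MHz, appears at 19.5 MHz.
63.5 MHz mod fs = 21 MHz.
21 MHz ≤ fs/2 = 21.25 MHz, appears at 21 MHz.
126.5 MHz mod fs = 41.5 MHz.
41.5 MHz > fs/2 = 21.25 MHz, folds to fs − 41.5 MHz = 1 MHz.
100 MHz mod fs = 15 MHz.
15 MHz ≤ fs/2 = 21.25 MHz, appears at 15 MHz.
23 MHz > fs/2 = 21.25 MHz, folds to fs − 23 MHz = 19.5 MHz.
23 MHz and 104.5 MHz both map to 19.5 MHz.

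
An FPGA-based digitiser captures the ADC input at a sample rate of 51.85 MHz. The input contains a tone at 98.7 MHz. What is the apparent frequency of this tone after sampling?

5 MHz

98.7 MHz mod fs = 46.85 MHz.
46.85 MHz > fs/2 = 25.925 MHz, folds to fs − 46.85 MHz = 5 MHz.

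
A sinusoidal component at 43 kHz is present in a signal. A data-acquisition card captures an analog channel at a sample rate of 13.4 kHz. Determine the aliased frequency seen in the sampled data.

43 kHz mod fs = 2.8 kHz.
2.8 kHz ≤ fs/2 = 6.7 kHz, appears at 2.8 kHz.

2.8 kHz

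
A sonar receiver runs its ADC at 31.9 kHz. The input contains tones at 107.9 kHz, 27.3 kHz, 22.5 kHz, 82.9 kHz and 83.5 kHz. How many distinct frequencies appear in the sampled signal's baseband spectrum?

fs/2 = 15.95 kHz.
107.9 kHz mod fs = 12.2 kHz.
12.2 kHz ≤ fs/2 = 15.95 kHz, appears at 12.2 kHz.
27.3 kHz > fs/2 = 15.95 kHz, folds to fs − 27.3 kHz = 4.6 kHz.
22.5 kHz > fs/2 = 15.95 kHz, folds to fs − 22.5 kHz = 9.4 kHz.
82.9 kHz mod fs = 19.1 kHz.
19.1 kHz > fs/2 = 15.95 kHz, folds to fs − 19.1 kHz = 12.8 kHz.
83.5 kHz mod fs = 19.7 kHz.
19.7 kHz > fs/2 = 15.95 kHz, folds to fs − 19.7 kHz = 12.2 kHz.
Distinct values: {4.6 kHz, 9.4 kHz, 12.2 kHz, 12.8 kHz} → 4.

4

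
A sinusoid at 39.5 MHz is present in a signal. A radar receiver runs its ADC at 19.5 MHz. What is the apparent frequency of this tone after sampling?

39.5 MHz mod fs = 0.5 MHz.
0.5 MHz ≤ fs/2 = 9.75 MHz, appears at 0.5 MHz.

0.5 MHz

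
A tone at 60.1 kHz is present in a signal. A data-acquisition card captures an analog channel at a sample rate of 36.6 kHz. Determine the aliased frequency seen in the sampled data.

13.1 kHz

60.1 kHz mod fs = 23.5 kHz.
23.5 kHz > fs/2 = 18.3 kHz, folds to fs − 23.5 kHz = 13.1 kHz.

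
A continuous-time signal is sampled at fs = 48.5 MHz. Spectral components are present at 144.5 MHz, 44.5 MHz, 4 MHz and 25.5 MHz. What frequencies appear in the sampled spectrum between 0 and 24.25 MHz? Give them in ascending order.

fs/2 = 24.25 MHz.
144.5 MHz mod fs = 47.5 MHz.
47.5 MHz > fs/2 = 24.25 MHz, folds to fs − 47.5 MHz = 1 MHz.
44.5 MHz > fs/2 = 24.25 MHz, folds to fs − 44.5 MHz = 4 MHz.
4 MHz ≤ fs/2 = 24.25 MHz, passes unchanged.
25.5 MHz > fs/2 = 24.25 MHz, folds to fs − 25.5 MHz = 23 MHz.
Distinct values: {1 MHz, 4 MHz, 23 MHz}.

1 MHz, 4 MHz, 23 MHz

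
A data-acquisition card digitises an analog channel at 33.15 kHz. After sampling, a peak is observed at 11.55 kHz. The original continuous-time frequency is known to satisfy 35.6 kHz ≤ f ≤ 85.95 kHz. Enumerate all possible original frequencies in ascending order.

44.7 kHz, 54.75 kHz, 77.85 kHz

Frequencies that alias to 11.55 kHz are k·fs ± 11.55 kHz for integer k ≥ 0.
k=0: 11.55 kHz.
k=1: 21.6 kHz, 44.7 kHz.
k=2: 54.75 kHz, 77.85 kHz.
k=3: 87.9 kHz, 111 kHz.
Within [35.6 kHz, 85.95 kHz]: 44.7 kHz, 54.75 kHz, 77.85 kHz.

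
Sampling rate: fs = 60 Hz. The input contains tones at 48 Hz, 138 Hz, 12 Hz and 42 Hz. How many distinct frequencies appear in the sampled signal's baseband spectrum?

fs/2 = 30 Hz.
48 Hz > fs/2 = 30 Hz, folds to fs − 48 Hz = 12 Hz.
138 Hz mod fs = 18 Hz.
18 Hz ≤ fs/2 = 30 Hz, appears at 18 Hz.
12 Hz ≤ fs/2 = 30 Hz, passes unchanged.
42 Hz > fs/2 = 30 Hz, folds to fs − 42 Hz = 18 Hz.
Distinct values: {12 Hz, 18 Hz} → 2.

2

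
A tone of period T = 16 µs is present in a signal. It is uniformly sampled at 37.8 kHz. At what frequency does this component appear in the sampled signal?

13.1 kHz

T = 16 µs → f = 1/T = 62.5 kHz.
62.5 kHz mod fs = 24.7 kHz.
24.7 kHz > fs/2 = 18.9 kHz, folds to fs − 24.7 kHz = 13.1 kHz.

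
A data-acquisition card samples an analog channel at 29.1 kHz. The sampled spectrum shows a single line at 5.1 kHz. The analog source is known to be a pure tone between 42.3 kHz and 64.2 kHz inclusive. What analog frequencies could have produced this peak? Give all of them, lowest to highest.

53.1 kHz, 63.3 kHz

Frequencies that alias to 5.1 kHz are k·fs ± 5.1 kHz for integer k ≥ 0.
k=0: 5.1 kHz.
k=1: 24 kHz, 34.2 kHz.
k=2: 53.1 kHz, 63.3 kHz.
k=3: 82.2 kHz, 92.4 kHz.
Within [42.3 kHz, 64.2 kHz]: 53.1 kHz, 63.3 kHz.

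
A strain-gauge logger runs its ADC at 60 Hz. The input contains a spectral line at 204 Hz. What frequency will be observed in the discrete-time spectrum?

24 Hz

204 Hz mod fs = 24 Hz.
24 Hz ≤ fs/2 = 30 Hz, appears at 24 Hz.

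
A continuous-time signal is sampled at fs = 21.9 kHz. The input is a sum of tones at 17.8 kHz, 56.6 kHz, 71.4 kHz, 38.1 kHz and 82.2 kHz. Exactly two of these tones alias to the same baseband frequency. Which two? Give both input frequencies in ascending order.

38.1 kHz, 71.4 kHz

fs/2 = 10.95 kHz.
17.8 kHz > fs/2 = 10.95 kHz, folds to fs − 17.8 kHz = 4.1 kHz.
56.6 kHz mod fs = 12.8 kHz.
12.8 kHz > fs/2 = 10.95 kHz, folds to fs − 12.8 kHz = 9.1 kHz.
71.4 kHz mod fs = 5.7 kHz.
5.7 kHz ≤ fs/2 = 10.95 kHz, appears at 5.7 kHz.
38.1 kHz mod fs = 16.2 kHz.
16.2 kHz > fs/2 = 10.95 kHz, folds to fs − 16.2 kHz = 5.7 kHz.
82.2 kHz mod fs = 16.5 kHz.
16.5 kHz > fs/2 = 10.95 kHz, folds to fs − 16.5 kHz = 5.4 kHz.
38.1 kHz and 71.4 kHz both map to 5.7 kHz.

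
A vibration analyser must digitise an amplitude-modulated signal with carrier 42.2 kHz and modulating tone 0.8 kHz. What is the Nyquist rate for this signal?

86 kHz

AM sidebands sit at fc ± fm = 41.4 kHz and 43 kHz.
Highest-frequency component: 43 kHz.
Nyquist rate = 2 × 43 kHz = 86 kHz.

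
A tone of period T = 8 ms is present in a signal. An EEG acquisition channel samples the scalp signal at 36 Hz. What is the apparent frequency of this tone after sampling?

17 Hz

T = 8 ms → f = 1/T = 125 Hz.
125 Hz mod fs = 17 Hz.
17 Hz ≤ fs/2 = 18 Hz, appears at 17 Hz.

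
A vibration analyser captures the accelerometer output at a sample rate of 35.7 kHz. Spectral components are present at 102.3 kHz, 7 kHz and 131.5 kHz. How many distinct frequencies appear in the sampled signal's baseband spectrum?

3

fs/2 = 17.85 kHz.
102.3 kHz mod fs = 30.9 kHz.
30.9 kHz > fs/2 = 17.85 kHz, folds to fs − 30.9 kHz = 4.8 kHz.
7 kHz ≤ fs/2 = 17.85 kHz, passes unchanged.
131.5 kHz mod fs = 24.4 kHz.
24.4 kHz > fs/2 = 17.85 kHz, folds to fs − 24.4 kHz = 11.3 kHz.
Distinct values: {4.8 kHz, 7 kHz, 11.3 kHz} → 3.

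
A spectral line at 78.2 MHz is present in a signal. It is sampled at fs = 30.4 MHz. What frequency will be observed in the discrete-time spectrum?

78.2 MHz mod fs = 17.4 MHz.
17.4 MHz > fs/2 = 15.2 MHz, folds to fs − 17.4 MHz = 13 MHz.

13 MHz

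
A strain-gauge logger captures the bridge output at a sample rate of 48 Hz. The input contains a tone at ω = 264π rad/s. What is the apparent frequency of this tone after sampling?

12 Hz

ω = 264π rad/s → f = ω/(2π) = 132 Hz.
132 Hz mod fs = 36 Hz.
36 Hz > fs/2 = 24 Hz, folds to fs − 36 Hz = 12 Hz.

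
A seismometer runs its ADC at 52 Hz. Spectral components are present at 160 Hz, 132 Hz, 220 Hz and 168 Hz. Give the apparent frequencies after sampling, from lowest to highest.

4 Hz, 12 Hz, 24 Hz

fs/2 = 26 Hz.
160 Hz mod fs = 4 Hz.
4 Hz ≤ fs/2 = 26 Hz, appears at 4 Hz.
132 Hz mod fs = 28 Hz.
28 Hz > fs/2 = 26 Hz, folds to fs − 28 Hz = 24 Hz.
220 Hz mod fs = 12 Hz.
12 Hz ≤ fs/2 = 26 Hz, appears at 12 Hz.
168 Hz mod fs = 12 Hz.
12 Hz ≤ fs/2 = 26 Hz, appears at 12 Hz.
Distinct values: {4 Hz, 12 Hz, 24 Hz}.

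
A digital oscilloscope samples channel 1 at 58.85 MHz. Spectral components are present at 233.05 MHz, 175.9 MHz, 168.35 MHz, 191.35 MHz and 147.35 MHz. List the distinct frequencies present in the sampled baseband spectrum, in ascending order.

fs/2 = 29.425 MHz.
233.05 MHz mod fs = 56.5 MHz.
56.5 MHz > fs/2 = 29.425 MHz, folds to fs − 56.5 MHz = 2.35 MHz.
175.9 MHz mod fs = 58.2 MHz.
58.2 MHz > fs/2 = 29.425 MHz, folds to fs − 58.2 MHz = 0.65 MHz.
168.35 MHz mod fs = 50.65 MHz.
50.65 MHz > fs/2 = 29.425 MHz, folds to fs − 50.65 MHz = 8.2 MHz.
191.35 MHz mod fs = 14.8 MHz.
14.8 MHz ≤ fs/2 = 29.425 MHz, appears at 14.8 MHz.
147.35 MHz mod fs = 29.65 MHz.
29.65 MHz > fs/2 = 29.425 MHz, folds to fs − 29.65 MHz = 29.2 MHz.
Distinct values: {0.65 MHz, 2.35 MHz, 8.2 MHz, 14.8 MHz, 29.2 MHz}.

0.65 MHz, 2.35 MHz, 8.2 MHz, 14.8 MHz, 29.2 MHz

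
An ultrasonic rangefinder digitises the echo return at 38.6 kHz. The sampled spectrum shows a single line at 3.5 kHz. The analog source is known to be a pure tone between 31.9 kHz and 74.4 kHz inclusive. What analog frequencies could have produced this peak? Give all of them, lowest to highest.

35.1 kHz, 42.1 kHz, 73.7 kHz

Frequencies that alias to 3.5 kHz are k·fs ± 3.5 kHz for integer k ≥ 0.
k=0: 3.5 kHz.
k=1: 35.1 kHz, 42.1 kHz.
k=2: 73.7 kHz, 80.7 kHz.
k=3: 112.3 kHz, 119.3 kHz.
Within [31.9 kHz, 74.4 kHz]: 35.1 kHz, 42.1 kHz, 73.7 kHz.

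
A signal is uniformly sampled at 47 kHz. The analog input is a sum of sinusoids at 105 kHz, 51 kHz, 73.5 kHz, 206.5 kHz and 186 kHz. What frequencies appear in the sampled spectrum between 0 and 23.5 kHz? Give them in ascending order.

2 kHz, 4 kHz, 11 kHz, 18.5 kHz, 20.5 kHz

fs/2 = 23.5 kHz.
105 kHz mod fs = 11 kHz.
11 kHz ≤ fs/2 = 23.5 kHz, appears at 11 kHz.
51 kHz mod fs = 4 kHz.
4 kHz ≤ fs/2 = 23.5 kHz, appears at 4 kHz.
73.5 kHz mod fs = 26.5 kHz.
26.5 kHz > fs/2 = 23.5 kHz, folds to fs − 26.5 kHz = 20.5 kHz.
206.5 kHz mod fs = 18.5 kHz.
18.5 kHz ≤ fs/2 = 23.5 kHz, appears at 18.5 kHz.
186 kHz mod fs = 45 kHz.
45 kHz > fs/2 = 23.5 kHz, folds to fs − 45 kHz = 2 kHz.
Distinct values: {2 kHz, 4 kHz, 11 kHz, 18.5 kHz, 20.5 kHz}.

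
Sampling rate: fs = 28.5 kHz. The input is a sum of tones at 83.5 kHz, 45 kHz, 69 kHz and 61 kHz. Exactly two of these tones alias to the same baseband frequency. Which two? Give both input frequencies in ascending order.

fs/2 = 14.25 kHz.
83.5 kHz mod fs = 26.5 kHz.
26.5 kHz > fs/2 = 14.25 kHz, folds to fs − 26.5 kHz = 2 kHz.
45 kHz mod fs = 16.5 kHz.
16.5 kHz > fs/2 = 14.25 kHz, folds to fs − 16.5 kHz = 12 kHz.
69 kHz mod fs = 12 kHz.
12 kHz ≤ fs/2 = 14.25 kHz, appears at 12 kHz.
61 kHz mod fs = 4 kHz.
4 kHz ≤ fs/2 = 14.25 kHz, appears at 4 kHz.
45 kHz and 69 kHz both map to 12 kHz.

45 kHz, 69 kHz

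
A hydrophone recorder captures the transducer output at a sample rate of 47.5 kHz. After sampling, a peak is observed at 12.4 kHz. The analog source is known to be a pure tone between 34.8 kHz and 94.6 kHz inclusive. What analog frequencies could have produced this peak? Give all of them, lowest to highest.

35.1 kHz, 59.9 kHz, 82.6 kHz

Frequencies that alias to 12.4 kHz are k·fs ± 12.4 kHz for integer k ≥ 0.
k=0: 12.4 kHz.
k=1: 35.1 kHz, 59.9 kHz.
k=2: 82.6 kHz, 107.4 kHz.
k=3: 130.1 kHz, 154.9 kHz.
Within [34.8 kHz, 94.6 kHz]: 35.1 kHz, 59.9 kHz, 82.6 kHz.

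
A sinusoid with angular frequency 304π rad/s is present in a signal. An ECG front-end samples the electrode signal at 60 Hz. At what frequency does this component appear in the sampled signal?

28 Hz

ω = 304π rad/s → f = ω/(2π) = 152 Hz.
152 Hz mod fs = 32 Hz.
32 Hz > fs/2 = 30 Hz, folds to fs − 32 Hz = 28 Hz.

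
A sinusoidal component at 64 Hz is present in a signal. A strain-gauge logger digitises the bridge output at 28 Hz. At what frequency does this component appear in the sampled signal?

64 Hz mod fs = 8 Hz.
8 Hz ≤ fs/2 = 14 Hz, appears at 8 Hz.

8 Hz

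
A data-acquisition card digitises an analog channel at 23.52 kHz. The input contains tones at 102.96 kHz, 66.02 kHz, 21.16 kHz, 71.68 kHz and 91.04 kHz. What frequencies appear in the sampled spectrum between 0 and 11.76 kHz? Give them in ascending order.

1.12 kHz, 2.36 kHz, 3.04 kHz, 4.54 kHz, 8.88 kHz

fs/2 = 11.76 kHz.
102.96 kHz mod fs = 8.88 kHz.
8.88 kHz ≤ fs/2 = 11.76 kHz, appears at 8.88 kHz.
66.02 kHz mod fs = 18.98 kHz.
18.98 kHz > fs/2 = 11.76 kHz, folds to fs − 18.98 kHz = 4.54 kHz.
21.16 kHz > fs/2 = 11.76 kHz, folds to fs − 21.16 kHz = 2.36 kHz.
71.68 kHz mod fs = 1.12 kHz.
1.12 kHz ≤ fs/2 = 11.76 kHz, appears at 1.12 kHz.
91.04 kHz mod fs = 20.48 kHz.
20.48 kHz > fs/2 = 11.76 kHz, folds to fs − 20.48 kHz = 3.04 kHz.
Distinct values: {1.12 kHz, 2.36 kHz, 3.04 kHz, 4.54 kHz, 8.88 kHz}.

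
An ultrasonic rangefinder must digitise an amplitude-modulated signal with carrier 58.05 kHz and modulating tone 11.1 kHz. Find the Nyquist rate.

138.3 kHz

AM sidebands sit at fc ± fm = 46.95 kHz and 69.15 kHz.
Highest-frequency component: 69.15 kHz.
Nyquist rate = 2 × 69.15 kHz = 138.3 kHz.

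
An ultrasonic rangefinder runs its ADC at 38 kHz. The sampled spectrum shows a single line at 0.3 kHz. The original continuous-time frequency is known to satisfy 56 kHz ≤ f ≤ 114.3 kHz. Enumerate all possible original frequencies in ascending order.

75.7 kHz, 76.3 kHz, 113.7 kHz, 114.3 kHz

Frequencies that alias to 0.3 kHz are k·fs ± 0.3 kHz for integer k ≥ 0.
k=0: 0.3 kHz.
k=1: 37.7 kHz, 38.3 kHz.
k=2: 75.7 kHz, 76.3 kHz.
k=3: 113.7 kHz, 114.3 kHz.
k=4: 151.7 kHz, 152.3 kHz.
Within [56 kHz, 114.3 kHz]: 75.7 kHz, 76.3 kHz, 113.7 kHz, 114.3 kHz.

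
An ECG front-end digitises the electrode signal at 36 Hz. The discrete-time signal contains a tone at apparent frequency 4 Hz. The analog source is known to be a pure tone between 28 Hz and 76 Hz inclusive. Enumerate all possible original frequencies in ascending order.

Frequencies that alias to 4 Hz are k·fs ± 4 Hz for integer k ≥ 0.
k=0: 4 Hz.
k=1: 32 Hz, 40 Hz.
k=2: 68 Hz, 76 Hz.
k=3: 104 Hz, 112 Hz.
Within [28 Hz, 76 Hz]: 32 Hz, 40 Hz, 68 Hz, 76 Hz.

32 Hz, 40 Hz, 68 Hz, 76 Hz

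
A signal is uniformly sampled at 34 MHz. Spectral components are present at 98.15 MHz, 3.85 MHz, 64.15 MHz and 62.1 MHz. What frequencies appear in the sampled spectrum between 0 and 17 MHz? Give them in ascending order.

fs/2 = 17 MHz.
98.15 MHz mod fs = 30.15 MHz.
30.15 MHz > fs/2 = 17 MHz, folds to fs − 30.15 MHz = 3.85 MHz.
3.85 MHz ≤ fs/2 = 17 MHz, passes unchanged.
64.15 MHz mod fs = 30.15 MHz.
30.15 MHz > fs/2 = 17 MHz, folds to fs − 30.15 MHz = 3.85 MHz.
62.1 MHz mod fs = 28.1 MHz.
28.1 MHz > fs/2 = 17 MHz, folds to fs − 28.1 MHz = 5.9 MHz.
Distinct values: {3.85 MHz, 5.9 MHz}.

3.85 MHz, 5.9 MHz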